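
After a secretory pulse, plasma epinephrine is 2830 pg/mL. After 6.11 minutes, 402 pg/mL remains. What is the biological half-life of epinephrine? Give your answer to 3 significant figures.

A/A₀ = 402/2830 ≈ 0.14205.
n = log₂(7.0398) ≈ 2.8155 half-lives elapsed in 6.11 minutes.
t½ = 6.11/2.8155 ≈ 2.1701 minutes.

2.17 minutes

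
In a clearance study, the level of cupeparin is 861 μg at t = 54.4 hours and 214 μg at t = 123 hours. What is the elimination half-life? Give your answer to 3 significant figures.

Over Δt = 123 − 54.4 = 68.6 hours, the level fell by a factor of 861/214 ≈ 4.0234.
n = log₂(4.0234) ≈ 2.0084 half-lives, so t½ = 68.6/2.0084 ≈ 34.157 hours.

34.2 hours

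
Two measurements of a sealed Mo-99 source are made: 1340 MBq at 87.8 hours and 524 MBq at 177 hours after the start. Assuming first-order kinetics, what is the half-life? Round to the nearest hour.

66 hours

Over Δt = 177 − 87.8 = 89.2 hours, the level fell by a factor of 1340/524 ≈ 2.5573.
n = log₂(2.5573) ≈ 1.3546 half-lives, so t½ = 89.2/1.3546 ≈ 65.85 hours.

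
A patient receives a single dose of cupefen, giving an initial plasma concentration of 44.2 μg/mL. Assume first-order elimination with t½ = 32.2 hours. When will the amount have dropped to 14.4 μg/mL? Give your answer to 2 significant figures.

Fraction remaining = 14.4/44.2 ≈ 0.32579.
n = log₂(44.2/14.4) = ln(3.0694)/ln 2 ≈ 1.618 half-lives.
t = n × t½ = 1.618 × 32.2 ≈ 52.099 hours.

52 hours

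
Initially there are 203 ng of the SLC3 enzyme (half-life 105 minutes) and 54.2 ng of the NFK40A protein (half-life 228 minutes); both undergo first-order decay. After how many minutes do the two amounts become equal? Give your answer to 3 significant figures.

Set 203·(1/2)^(t/105) = 54.2·(1/2)^(t/228).
Taking log₂: log₂(203/54.2) = t·(1/105 − 1/228).
log₂(3.7454) = 1.9051; 1/105 − 1/228 = 0.0051378.
t = 1.9051 / 0.0051378 ≈ 370.8 minutes.

371 minutes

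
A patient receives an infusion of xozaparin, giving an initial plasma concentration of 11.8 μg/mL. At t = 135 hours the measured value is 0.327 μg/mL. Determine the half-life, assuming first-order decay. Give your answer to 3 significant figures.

A/A₀ = 0.327/11.8 ≈ 0.027712.
n = log₂(36.086) ≈ 5.1734 half-lives elapsed in 135 hours.
t½ = 135/5.1734 ≈ 26.095 hours.

26.1 hours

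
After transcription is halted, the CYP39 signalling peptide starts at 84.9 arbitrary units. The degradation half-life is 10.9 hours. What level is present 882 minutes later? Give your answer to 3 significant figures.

33.3 arbitrary units

Convert the elapsed time: 882 minutes = 14.7 hours.
Number of half-lives: n = 14.7/10.9 ≈ 1.3486.
Remaining = 84.9 × (1/2)^1.3486 = 84.9 × 0.39267 ≈ 33.337 arbitrary units.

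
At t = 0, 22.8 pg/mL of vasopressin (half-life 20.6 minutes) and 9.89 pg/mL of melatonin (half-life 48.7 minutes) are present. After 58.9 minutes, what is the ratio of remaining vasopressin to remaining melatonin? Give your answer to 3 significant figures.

vasopressin: 22.8 × (1/2)^(58.9/20.6) = 22.8 × (1/2)^2.8592 ≈ 3.1421 pg/mL.
melatonin: 9.89 × (1/2)^(58.9/48.7) = 9.89 × (1/2)^1.2094 ≈ 4.2768 pg/mL.
Ratio ≈ 3.1421 / 4.2768 ≈ 0.73469.

0.735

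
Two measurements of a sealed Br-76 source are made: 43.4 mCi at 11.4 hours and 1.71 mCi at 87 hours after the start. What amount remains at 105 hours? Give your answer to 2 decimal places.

Over Δt = 87 − 11.4 = 75.6 hours, the level fell by a factor of 43.4/1.71 ≈ 25.38.
n = log₂(25.38) ≈ 4.6656 half-lives, so t½ = 75.6/4.6656 ≈ 16.204 hours.
From t = 87 to t = 105: 1.71 × (1/2)^((105−87)/16.204) ≈ 0.79176 mCi.

0.79 mCi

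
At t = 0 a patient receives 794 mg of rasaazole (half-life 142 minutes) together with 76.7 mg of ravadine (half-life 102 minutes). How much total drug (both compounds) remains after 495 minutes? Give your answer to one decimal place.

73.5 mg

rasaazole: 794 × (1/2)^(495/142) = 794 × (1/2)^3.4859 ≈ 70.869 mg.
ravadine: 76.7 × (1/2)^(495/102) = 76.7 × (1/2)^4.8529 ≈ 2.6541 mg.
Total = 70.869 + 2.6541 ≈ 73.523 mg.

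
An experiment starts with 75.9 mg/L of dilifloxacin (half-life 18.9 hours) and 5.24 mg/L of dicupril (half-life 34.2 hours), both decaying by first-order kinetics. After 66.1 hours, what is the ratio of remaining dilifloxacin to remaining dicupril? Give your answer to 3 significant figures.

4.90

dilifloxacin: 75.9 × (1/2)^(66.1/18.9) = 75.9 × (1/2)^3.4974 ≈ 6.721 mg/L.
dicupril: 5.24 × (1/2)^(66.1/34.2) = 5.24 × (1/2)^1.9327 ≈ 1.3725 mg/L.
Ratio ≈ 6.721 / 1.3725 ≈ 4.8969.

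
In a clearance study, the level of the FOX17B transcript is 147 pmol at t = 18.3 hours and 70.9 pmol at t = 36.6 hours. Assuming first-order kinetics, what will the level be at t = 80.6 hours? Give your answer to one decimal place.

Over Δt = 36.6 − 18.3 = 18.3 hours, the level fell by a factor of 147/70.9 ≈ 2.0733.
n = log₂(2.0733) ≈ 1.052 half-lives, so t½ = 18.3/1.052 ≈ 17.396 hours.
From t = 36.6 to t = 80.6: 70.9 × (1/2)^((80.6−36.6)/17.396) ≈ 12.281 pmol.

12.3 pmol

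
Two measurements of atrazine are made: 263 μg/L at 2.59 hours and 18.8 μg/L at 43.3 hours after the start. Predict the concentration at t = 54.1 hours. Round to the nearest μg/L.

Over Δt = 43.3 − 2.59 = 40.71 hours, the level fell by a factor of 263/18.8 ≈ 13.989.
n = log₂(13.989) ≈ 3.8063 half-lives, so t½ = 40.71/3.8063 ≈ 10.696 hours.
From t = 43.3 to t = 54.1: 18.8 × (1/2)^((54.1−43.3)/10.696) ≈ 9.3366 μg/L.

9 μg/L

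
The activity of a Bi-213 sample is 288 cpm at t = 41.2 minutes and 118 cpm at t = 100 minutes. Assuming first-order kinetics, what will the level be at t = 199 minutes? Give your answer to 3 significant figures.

Over Δt = 100 − 41.2 = 58.8 minutes, the level fell by a factor of 288/118 ≈ 2.4407.
n = log₂(2.4407) ≈ 1.2873 half-lives, so t½ = 58.8/1.2873 ≈ 45.678 minutes.
From t = 100 to t = 199: 118 × (1/2)^((199−100)/45.678) ≈ 26.269 cpm.

26.3 cpm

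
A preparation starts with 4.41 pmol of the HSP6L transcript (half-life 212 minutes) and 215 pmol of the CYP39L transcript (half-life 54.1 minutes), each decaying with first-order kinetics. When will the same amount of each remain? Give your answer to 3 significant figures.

407 minutes

Set 4.41·(1/2)^(t/212) = 215·(1/2)^(t/54.1).
Taking log₂: log₂(4.41/215) = t·(1/212 − 1/54.1).
log₂(0.020512) = -5.6074; 1/212 − 1/54.1 = -0.013767.
t = -5.6074 / -0.013767 ≈ 407.3 minutes.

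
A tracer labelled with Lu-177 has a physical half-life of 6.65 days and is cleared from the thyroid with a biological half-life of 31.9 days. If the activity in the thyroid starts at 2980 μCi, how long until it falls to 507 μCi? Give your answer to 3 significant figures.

1/t_eff = 1/t_phys + 1/t_biol = 1/6.65 + 1/31.9 = 0.18172 per day.
t_eff = 6.65 × 31.9 / (6.65 + 31.9) ≈ 5.5029 days.
n = log₂(2980/507) ≈ 2.5553; t = 2.5553 × 5.5029 ≈ 14.061 days.

14.1 days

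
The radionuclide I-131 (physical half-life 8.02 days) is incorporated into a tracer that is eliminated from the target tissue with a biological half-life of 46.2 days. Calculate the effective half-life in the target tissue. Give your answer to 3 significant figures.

1/t_eff = 1/t_phys + 1/t_biol = 1/8.02 + 1/46.2 = 0.14633 per day.
t_eff = 8.02 × 46.2 / (8.02 + 46.2) ≈ 6.8337 days.

6.83 days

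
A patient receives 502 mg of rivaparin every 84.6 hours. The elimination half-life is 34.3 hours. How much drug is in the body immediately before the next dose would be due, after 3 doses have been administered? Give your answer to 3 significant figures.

The 3 doses were given 253.8, 169.2, 84.6 hours ago.
Total = 502·(1/2)^(253.8/34.3) + 502·(1/2)^(169.2/34.3) + 502·(1/2)^(84.6/34.3)
      = 2.9734 + 16.434 + 90.828 ≈ 110.24 mg.

110 mg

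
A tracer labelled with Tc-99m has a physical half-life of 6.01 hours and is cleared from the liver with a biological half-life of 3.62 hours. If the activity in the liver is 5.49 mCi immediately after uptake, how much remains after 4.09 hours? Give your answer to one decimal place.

1/t_eff = 1/t_phys + 1/t_biol = 1/6.01 + 1/3.62 = 0.44263 per hour.
t_eff = 6.01 × 3.62 / (6.01 + 3.62) ≈ 2.2592 hours.
Remaining = 5.49 × (1/2)^(4.09/2.2592) = 5.49 × (1/2)^1.8104 ≈ 1.5653 mCi.

1.6 mCi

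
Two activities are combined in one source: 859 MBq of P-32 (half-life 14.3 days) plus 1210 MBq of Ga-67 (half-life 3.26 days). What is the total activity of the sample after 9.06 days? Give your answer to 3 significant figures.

730 MBq

P-32: 859 × (1/2)^(9.06/14.3) = 859 × (1/2)^0.63357 ≈ 553.7 MBq.
Ga-67: 1210 × (1/2)^(9.06/3.26) = 1210 × (1/2)^2.7791 ≈ 176.27 MBq.
Total = 553.7 + 176.27 ≈ 729.97 MBq.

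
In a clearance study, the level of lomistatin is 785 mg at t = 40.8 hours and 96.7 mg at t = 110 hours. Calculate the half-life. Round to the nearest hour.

23 hours

Over Δt = 110 − 40.8 = 69.2 hours, the level fell by a factor of 785/96.7 ≈ 8.1179.
n = log₂(8.1179) ≈ 3.0211 half-lives, so t½ = 69.2/3.0211 ≈ 22.906 hours.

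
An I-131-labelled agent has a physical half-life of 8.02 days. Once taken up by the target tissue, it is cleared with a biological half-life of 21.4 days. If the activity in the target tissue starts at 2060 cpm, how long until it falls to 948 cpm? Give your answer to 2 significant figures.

6.5 days

1/t_eff = 1/t_phys + 1/t_biol = 1/8.02 + 1/21.4 = 0.17142 per day.
t_eff = 8.02 × 21.4 / (8.02 + 21.4) ≈ 5.8337 days.
n = log₂(2060/948) ≈ 1.1197; t = 1.1197 × 5.8337 ≈ 6.5319 days.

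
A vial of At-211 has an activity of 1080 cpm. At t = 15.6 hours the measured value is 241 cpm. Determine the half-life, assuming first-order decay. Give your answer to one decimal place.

7.2 hours

A/A₀ = 241/1080 ≈ 0.22315.
n = log₂(4.4813) ≈ 2.1639 half-lives elapsed in 15.6 hours.
t½ = 15.6/2.1639 ≈ 7.2091 hours.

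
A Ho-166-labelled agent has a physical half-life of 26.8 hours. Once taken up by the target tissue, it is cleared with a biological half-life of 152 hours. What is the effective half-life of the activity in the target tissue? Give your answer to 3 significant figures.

1/t_eff = 1/t_phys + 1/t_biol = 1/26.8 + 1/152 = 0.043892 per hour.
t_eff = 26.8 × 152 / (26.8 + 152) ≈ 22.783 hours.

22.8 hours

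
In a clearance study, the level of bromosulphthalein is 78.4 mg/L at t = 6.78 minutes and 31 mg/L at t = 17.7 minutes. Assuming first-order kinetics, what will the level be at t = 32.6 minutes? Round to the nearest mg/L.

9 mg/L

Over Δt = 17.7 − 6.78 = 10.92 minutes, the level fell by a factor of 78.4/31 ≈ 2.529.
n = log₂(2.529) ≈ 1.3386 half-lives, so t½ = 10.92/1.3386 ≈ 8.1579 minutes.
From t = 17.7 to t = 32.6: 31 × (1/2)^((32.6−17.7)/8.1579) ≈ 8.7406 mg/L.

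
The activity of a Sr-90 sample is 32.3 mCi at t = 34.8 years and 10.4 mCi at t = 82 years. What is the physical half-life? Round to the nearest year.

Over Δt = 82 − 34.8 = 47.2 years, the level fell by a factor of 32.3/10.4 ≈ 3.1058.
n = log₂(3.1058) ≈ 1.635 half-lives, so t½ = 47.2/1.635 ≈ 28.869 years.

29 years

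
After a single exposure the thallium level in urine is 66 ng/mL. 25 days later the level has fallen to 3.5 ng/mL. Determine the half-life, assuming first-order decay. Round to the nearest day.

6 days

A/A₀ = 3.5/66 ≈ 0.05303.
n = log₂(18.857) ≈ 4.237 half-lives elapsed in 25 days.
t½ = 25/4.237 ≈ 5.9003 days.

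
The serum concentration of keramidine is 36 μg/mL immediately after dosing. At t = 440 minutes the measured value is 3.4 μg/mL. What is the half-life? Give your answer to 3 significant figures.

129 minutes

A/A₀ = 3.4/36 ≈ 0.094444.
n = log₂(10.588) ≈ 3.4044 half-lives elapsed in 440 minutes.
t½ = 440/3.4044 ≈ 129.24 minutes.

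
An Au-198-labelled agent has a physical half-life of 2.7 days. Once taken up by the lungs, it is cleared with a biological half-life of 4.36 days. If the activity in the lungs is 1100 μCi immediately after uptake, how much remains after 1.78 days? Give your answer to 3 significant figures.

1/t_eff = 1/t_phys + 1/t_biol = 1/2.7 + 1/4.36 = 0.59973 per day.
t_eff = 2.7 × 4.36 / (2.7 + 4.36) ≈ 1.6674 days.
Remaining = 1100 × (1/2)^(1.78/1.6674) = 1100 × (1/2)^1.0675 ≈ 524.85 μCi.

525 μCi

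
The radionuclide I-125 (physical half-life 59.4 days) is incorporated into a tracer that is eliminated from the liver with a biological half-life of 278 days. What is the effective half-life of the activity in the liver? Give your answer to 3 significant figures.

48.9 days

1/t_eff = 1/t_phys + 1/t_biol = 1/59.4 + 1/278 = 0.020432 per day.
t_eff = 59.4 × 278 / (59.4 + 278) ≈ 48.943 days.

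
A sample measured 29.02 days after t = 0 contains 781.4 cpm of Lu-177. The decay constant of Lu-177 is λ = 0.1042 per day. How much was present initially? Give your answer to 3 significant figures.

t½ = ln 2 / λ = 0.69315 / 0.1042 ≈ 6.6521 days.
Number of half-lives elapsed: n = 29.02/6.6521 ≈ 4.3625.
A₀ = A × 2^n = 781.4 × 2^4.3625 = 781.4 × 20.571 ≈ 16074 cpm.

16100 cpm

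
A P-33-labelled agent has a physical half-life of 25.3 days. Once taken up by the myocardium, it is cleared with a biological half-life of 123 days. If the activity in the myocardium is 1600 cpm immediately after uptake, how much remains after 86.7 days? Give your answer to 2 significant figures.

1/t_eff = 1/t_phys + 1/t_biol = 1/25.3 + 1/123 = 0.047656 per day.
t_eff = 25.3 × 123 / (25.3 + 123) ≈ 20.984 days.
Remaining = 1600 × (1/2)^(86.7/20.984) = 1600 × (1/2)^4.1318 ≈ 91.272 cpm.

91 cpm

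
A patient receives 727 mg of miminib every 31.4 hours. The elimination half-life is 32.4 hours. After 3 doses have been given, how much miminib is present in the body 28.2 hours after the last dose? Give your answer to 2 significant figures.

700 mg

The 3 doses were given 91, 59.6, 28.2 hours ago.
Total = 727·(1/2)^(91/32.4) + 727·(1/2)^(59.6/32.4) + 727·(1/2)^(28.2/32.4)
      = 103.76 + 203.14 + 397.67 ≈ 704.57 mg.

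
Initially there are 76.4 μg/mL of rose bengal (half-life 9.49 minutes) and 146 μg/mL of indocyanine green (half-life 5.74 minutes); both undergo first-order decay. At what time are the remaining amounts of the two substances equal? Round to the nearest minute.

14 minutes

Set 76.4·(1/2)^(t/9.49) = 146·(1/2)^(t/5.74).
Taking log₂: log₂(76.4/146) = t·(1/9.49 − 1/5.74).
log₂(0.52329) = -0.93432; 1/9.49 − 1/5.74 = -0.068842.
t = -0.93432 / -0.068842 ≈ 13.572 minutes.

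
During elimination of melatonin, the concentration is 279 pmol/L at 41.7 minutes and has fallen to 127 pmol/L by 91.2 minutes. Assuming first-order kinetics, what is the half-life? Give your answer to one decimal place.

43.6 minutes

Over Δt = 91.2 − 41.7 = 49.5 minutes, the level fell by a factor of 279/127 ≈ 2.1969.
n = log₂(2.1969) ≈ 1.1354 half-lives, so t½ = 49.5/1.1354 ≈ 43.596 minutes.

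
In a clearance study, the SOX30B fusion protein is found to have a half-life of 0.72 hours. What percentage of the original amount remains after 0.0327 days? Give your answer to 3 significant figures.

47.0%

0.0327 days = 0.7848 hours.
n = 0.7848/0.72 ≈ 1.09 half-lives.
Fraction remaining = (1/2)^1.09 ≈ 0.46976, i.e. 46.976%.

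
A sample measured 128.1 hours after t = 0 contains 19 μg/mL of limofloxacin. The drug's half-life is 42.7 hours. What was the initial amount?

152 μg/mL

Number of half-lives elapsed: n = 128.1/42.7 ≈ 3.
A₀ = A × 2^n = 19 × 2^3 = 19 × 8 ≈ 152 μg/mL.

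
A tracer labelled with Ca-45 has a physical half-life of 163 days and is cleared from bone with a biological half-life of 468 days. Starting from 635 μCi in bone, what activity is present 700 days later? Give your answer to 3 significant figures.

11.5 μCi

1/t_eff = 1/t_phys + 1/t_biol = 1/163 + 1/468 = 0.0082717 per day.
t_eff = 163 × 468 / (163 + 468) ≈ 120.89 days.
Remaining = 635 × (1/2)^(700/120.89) = 635 × (1/2)^5.7902 ≈ 11.475 μCi.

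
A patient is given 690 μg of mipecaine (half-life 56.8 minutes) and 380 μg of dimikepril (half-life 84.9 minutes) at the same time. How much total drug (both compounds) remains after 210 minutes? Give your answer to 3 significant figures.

mipecaine: 690 × (1/2)^(210/56.8) = 690 × (1/2)^3.6972 ≈ 53.197 μg.
dimikepril: 380 × (1/2)^(210/84.9) = 380 × (1/2)^2.4735 ≈ 68.421 μg.
Total = 53.197 + 68.421 ≈ 121.62 μg.

122 μg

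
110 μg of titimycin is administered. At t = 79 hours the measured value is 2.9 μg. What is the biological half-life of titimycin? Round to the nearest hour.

A/A₀ = 2.9/110 ≈ 0.026364.
n = log₂(37.931) ≈ 5.2453 half-lives elapsed in 79 hours.
t½ = 79/5.2453 ≈ 15.061 hours.

15 hours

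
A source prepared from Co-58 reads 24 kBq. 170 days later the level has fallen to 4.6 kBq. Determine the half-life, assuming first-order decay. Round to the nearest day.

A/A₀ = 4.6/24 ≈ 0.19167.
n = log₂(5.2174) ≈ 2.3833 half-lives elapsed in 170 days.
t½ = 170/2.3833 ≈ 71.329 days.

71 days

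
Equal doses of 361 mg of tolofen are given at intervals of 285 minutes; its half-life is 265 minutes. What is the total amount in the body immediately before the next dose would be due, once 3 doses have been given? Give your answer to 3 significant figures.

291 mg

The 3 doses were given 855, 570, 285 minutes ago.
Total = 361·(1/2)^(855/265) + 361·(1/2)^(570/265) + 361·(1/2)^(285/265)
      = 38.571 + 81.285 + 171.3 ≈ 291.16 mg.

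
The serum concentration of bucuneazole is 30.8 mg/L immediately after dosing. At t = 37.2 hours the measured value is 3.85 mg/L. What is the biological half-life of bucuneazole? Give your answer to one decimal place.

A/A₀ = 3.85/30.8 ≈ 0.125.
n = log₂(8) ≈ 3 half-lives elapsed in 37.2 hours.
t½ = 37.2/3 ≈ 12.4 hours.

12.4 hours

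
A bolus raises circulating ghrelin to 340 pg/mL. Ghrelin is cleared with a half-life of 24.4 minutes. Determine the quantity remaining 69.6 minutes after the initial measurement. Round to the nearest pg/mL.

47 pg/mL

Number of half-lives: n = 69.6/24.4 ≈ 2.8525.
Remaining = 340 × (1/2)^2.8525 = 340 × 0.13846 ≈ 47.076 pg/mL.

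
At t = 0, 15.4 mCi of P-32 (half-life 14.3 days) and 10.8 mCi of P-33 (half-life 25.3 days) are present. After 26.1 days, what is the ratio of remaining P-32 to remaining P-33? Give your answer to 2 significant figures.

0.82

P-32: 15.4 × (1/2)^(26.1/14.3) = 15.4 × (1/2)^1.8252 ≈ 4.346 mCi.
P-33: 10.8 × (1/2)^(26.1/25.3) = 10.8 × (1/2)^1.0316 ≈ 5.2829 mCi.
Ratio ≈ 4.346 / 5.2829 ≈ 0.82265.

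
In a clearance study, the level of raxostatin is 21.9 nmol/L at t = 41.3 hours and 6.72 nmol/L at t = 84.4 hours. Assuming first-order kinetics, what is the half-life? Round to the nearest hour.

25 hours

Over Δt = 84.4 − 41.3 = 43.1 hours, the level fell by a factor of 21.9/6.72 ≈ 3.2589.
n = log₂(3.2589) ≈ 1.7044 half-lives, so t½ = 43.1/1.7044 ≈ 25.288 hours.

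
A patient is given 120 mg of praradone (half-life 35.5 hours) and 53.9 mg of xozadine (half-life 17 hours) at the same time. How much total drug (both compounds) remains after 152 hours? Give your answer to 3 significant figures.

6.28 mg

praradone: 120 × (1/2)^(152/35.5) = 120 × (1/2)^4.2817 ≈ 6.1697 mg.
xozadine: 53.9 × (1/2)^(152/17) = 53.9 × (1/2)^8.9412 ≈ 0.10965 mg.
Total = 6.1697 + 0.10965 ≈ 6.2794 mg.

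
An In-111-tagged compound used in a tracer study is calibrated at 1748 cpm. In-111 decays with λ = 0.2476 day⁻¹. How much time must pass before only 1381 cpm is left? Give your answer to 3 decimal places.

0.952 days

t½ = ln 2 / λ = 0.69315 / 0.2476 ≈ 2.7995 days.
Fraction remaining = 1381/1748 ≈ 0.79005.
n = log₂(1748/1381) = ln(1.2657)/ln 2 ≈ 0.33999 half-lives.
t = n × t½ = 0.33999 × 2.7995 ≈ 0.95179 days.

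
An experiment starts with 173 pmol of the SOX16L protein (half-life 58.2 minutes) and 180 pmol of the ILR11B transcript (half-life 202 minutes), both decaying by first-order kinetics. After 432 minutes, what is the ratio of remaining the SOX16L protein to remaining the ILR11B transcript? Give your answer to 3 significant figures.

SOX16L protein: 173 × (1/2)^(432/58.2) = 173 × (1/2)^7.4227 ≈ 1.0083 pmol.
ILR11B transcript: 180 × (1/2)^(432/202) = 180 × (1/2)^2.1386 ≈ 40.878 pmol.
Ratio ≈ 1.0083 / 40.878 ≈ 0.024667.

0.0247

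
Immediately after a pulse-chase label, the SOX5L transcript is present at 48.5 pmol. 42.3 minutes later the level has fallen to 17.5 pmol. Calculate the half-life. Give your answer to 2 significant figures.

A/A₀ = 17.5/48.5 ≈ 0.36082.
n = log₂(2.7714) ≈ 1.4706 half-lives elapsed in 42.3 minutes.
t½ = 42.3/1.4706 ≈ 28.763 minutes.

29 minutes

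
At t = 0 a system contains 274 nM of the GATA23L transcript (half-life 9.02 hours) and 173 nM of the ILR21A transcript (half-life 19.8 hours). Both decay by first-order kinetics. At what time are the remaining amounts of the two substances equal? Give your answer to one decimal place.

11.0 hours

Set 274·(1/2)^(t/9.02) = 173·(1/2)^(t/19.8).
Taking log₂: log₂(274/173) = t·(1/9.02 − 1/19.8).
log₂(1.5838) = 0.6634; 1/9.02 − 1/19.8 = 0.06036.
t = 0.6634 / 0.06036 ≈ 10.991 hours.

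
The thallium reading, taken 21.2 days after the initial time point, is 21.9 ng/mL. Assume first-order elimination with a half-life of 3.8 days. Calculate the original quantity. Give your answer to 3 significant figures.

1050 ng/mL

Number of half-lives elapsed: n = 21.2/3.8 ≈ 5.5789.
A₀ = A × 2^n = 21.9 × 2^5.5789 = 21.9 × 47.8 ≈ 1046.8 ng/mL.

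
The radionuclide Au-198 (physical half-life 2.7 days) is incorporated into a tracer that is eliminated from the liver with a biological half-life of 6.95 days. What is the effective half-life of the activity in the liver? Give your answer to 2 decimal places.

1/t_eff = 1/t_phys + 1/t_biol = 1/2.7 + 1/6.95 = 0.51426 per day.
t_eff = 2.7 × 6.95 / (2.7 + 6.95) ≈ 1.9446 days.

1.94 days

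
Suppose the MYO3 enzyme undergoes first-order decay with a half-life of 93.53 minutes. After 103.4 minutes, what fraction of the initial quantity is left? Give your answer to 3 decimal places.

n = 103.4/93.53 ≈ 1.1055 half-lives.
Fraction remaining = (1/2)^1.1055 ≈ 0.46473.

0.465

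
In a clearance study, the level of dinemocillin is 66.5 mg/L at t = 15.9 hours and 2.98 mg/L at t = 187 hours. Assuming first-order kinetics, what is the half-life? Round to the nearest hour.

Over Δt = 187 − 15.9 = 171.1 hours, the level fell by a factor of 66.5/2.98 ≈ 22.315.
n = log₂(22.315) ≈ 4.48 half-lives, so t½ = 171.1/4.48 ≈ 38.192 hours.

38 hours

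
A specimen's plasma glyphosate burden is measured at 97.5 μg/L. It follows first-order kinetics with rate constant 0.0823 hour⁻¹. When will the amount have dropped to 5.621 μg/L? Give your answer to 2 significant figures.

35 hours

t½ = ln 2 / λ = 0.69315 / 0.0823 ≈ 8.4222 hours.
Fraction remaining = 5.621/97.5 ≈ 0.057651.
n = log₂(97.5/5.621) = ln(17.346)/ln 2 ≈ 4.1165 half-lives.
t = n × t½ = 4.1165 × 8.4222 ≈ 34.67 hours.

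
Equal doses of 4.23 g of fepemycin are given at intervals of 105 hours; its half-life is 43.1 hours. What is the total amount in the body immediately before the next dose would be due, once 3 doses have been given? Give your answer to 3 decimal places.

0.953 g

The 3 doses were given 315, 210, 105 hours ago.
Total = 4.23·(1/2)^(315/43.1) + 4.23·(1/2)^(210/43.1) + 4.23·(1/2)^(105/43.1)
      = 0.026683 + 0.14441 + 0.78158 ≈ 0.95267 g.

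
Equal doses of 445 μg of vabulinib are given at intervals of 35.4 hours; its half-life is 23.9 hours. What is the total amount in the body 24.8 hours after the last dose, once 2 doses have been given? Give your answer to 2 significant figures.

290 μg

The 2 doses were given 60.2, 24.8 hours ago.
Total = 445·(1/2)^(60.2/23.9) + 445·(1/2)^(24.8/23.9)
      = 77.646 + 216.77 ≈ 294.41 μg.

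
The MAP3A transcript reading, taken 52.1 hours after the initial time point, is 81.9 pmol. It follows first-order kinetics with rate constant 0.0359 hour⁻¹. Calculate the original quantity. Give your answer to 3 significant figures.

t½ = ln 2 / k = 0.69315 / 0.0359 ≈ 19.308 hours.
Number of half-lives elapsed: n = 52.1/19.308 ≈ 2.6984.
A₀ = A × 2^n = 81.9 × 2^2.6984 = 81.9 × 6.4908 ≈ 531.6 pmol.

532 pmol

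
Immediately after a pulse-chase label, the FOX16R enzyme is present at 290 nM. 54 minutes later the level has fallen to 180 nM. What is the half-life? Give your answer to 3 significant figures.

78.5 minutes

A/A₀ = 180/290 ≈ 0.62069.
n = log₂(1.6111) ≈ 0.68806 half-lives elapsed in 54 minutes.
t½ = 54/0.68806 ≈ 78.482 minutes.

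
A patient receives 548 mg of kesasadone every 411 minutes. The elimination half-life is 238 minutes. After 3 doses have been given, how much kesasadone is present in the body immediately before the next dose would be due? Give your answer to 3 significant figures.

231 mg

The 3 doses were given 1233, 822, 411 minutes ago.
Total = 548·(1/2)^(1233/238) + 548·(1/2)^(822/238) + 548·(1/2)^(411/238)
      = 15.109 + 50.014 + 165.55 ≈ 230.67 mg.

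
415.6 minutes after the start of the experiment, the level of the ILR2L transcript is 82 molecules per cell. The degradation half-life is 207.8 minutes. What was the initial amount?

328 molecules per cell

Number of half-lives elapsed: n = 415.6/207.8 ≈ 2.
A₀ = A × 2^n = 82 × 2^2 = 82 × 4 ≈ 328 molecules per cell.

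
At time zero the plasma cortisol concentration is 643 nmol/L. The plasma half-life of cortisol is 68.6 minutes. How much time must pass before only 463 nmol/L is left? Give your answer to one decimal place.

32.5 minutes

Fraction remaining = 463/643 ≈ 0.72006.
n = log₂(643/463) = ln(1.3888)/ln 2 ≈ 0.47381 half-lives.
t = n × t½ = 0.47381 × 68.6 ≈ 32.503 minutes.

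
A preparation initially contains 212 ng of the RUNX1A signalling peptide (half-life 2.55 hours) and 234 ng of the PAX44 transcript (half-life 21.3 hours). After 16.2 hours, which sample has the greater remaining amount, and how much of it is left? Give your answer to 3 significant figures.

PAX44 transcript, 138 ng

RUNX1A signalling peptide: 212 × (1/2)^6.3529 ≈ 2.5936 ng.
PAX44 transcript: 234 × (1/2)^0.76056 ≈ 138.12 ng.
PAX44 transcript has more remaining, at ≈ 138.12 ng.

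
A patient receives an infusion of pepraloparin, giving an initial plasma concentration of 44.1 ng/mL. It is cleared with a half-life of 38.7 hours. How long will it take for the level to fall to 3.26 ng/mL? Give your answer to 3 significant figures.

Fraction remaining = 3.26/44.1 ≈ 0.073923.
n = log₂(44.1/3.26) = ln(13.528)/ln 2 ≈ 3.7578 half-lives.
t = n × t½ = 3.7578 × 38.7 ≈ 145.43 hours.

145 hours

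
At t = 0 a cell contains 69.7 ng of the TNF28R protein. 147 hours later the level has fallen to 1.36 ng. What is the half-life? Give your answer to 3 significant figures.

A/A₀ = 1.36/69.7 ≈ 0.019512.
n = log₂(51.25) ≈ 5.6795 half-lives elapsed in 147 hours.
t½ = 147/5.6795 ≈ 25.883 hours.

25.9 hours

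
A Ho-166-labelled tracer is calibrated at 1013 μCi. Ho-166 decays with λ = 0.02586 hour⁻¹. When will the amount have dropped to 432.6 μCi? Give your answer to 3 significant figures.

t½ = ln 2 / λ = 0.69315 / 0.02586 ≈ 26.804 hours.
Fraction remaining = 432.6/1013 ≈ 0.42705.
n = log₂(1013/432.6) = ln(2.3417)/ln 2 ≈ 1.2275 half-lives.
t = n × t½ = 1.2275 × 26.804 ≈ 32.902 hours.

32.9 hours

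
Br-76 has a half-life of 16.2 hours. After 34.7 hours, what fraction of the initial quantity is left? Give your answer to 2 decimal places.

n = 34.7/16.2 ≈ 2.142 half-lives.
Fraction remaining = (1/2)^2.142 ≈ 0.22657.

0.23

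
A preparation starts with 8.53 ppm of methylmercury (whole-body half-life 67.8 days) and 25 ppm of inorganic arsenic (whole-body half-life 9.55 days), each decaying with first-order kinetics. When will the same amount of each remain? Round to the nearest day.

Set 8.53·(1/2)^(t/67.8) = 25·(1/2)^(t/9.55).
Taking log₂: log₂(8.53/25) = t·(1/67.8 − 1/9.55).
log₂(0.3412) = -1.5513; 1/67.8 − 1/9.55 = -0.089963.
t = -1.5513 / -0.089963 ≈ 17.244 days.

17 days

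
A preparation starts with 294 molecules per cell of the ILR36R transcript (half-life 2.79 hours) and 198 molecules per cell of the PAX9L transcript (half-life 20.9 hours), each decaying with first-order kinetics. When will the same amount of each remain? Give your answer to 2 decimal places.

Set 294·(1/2)^(t/2.79) = 198·(1/2)^(t/20.9).
Taking log₂: log₂(294/198) = t·(1/2.79 − 1/20.9).
log₂(1.4848) = 0.57032; 1/2.79 − 1/20.9 = 0.31058.
t = 0.57032 / 0.31058 ≈ 1.8363 hours.

1.84 hours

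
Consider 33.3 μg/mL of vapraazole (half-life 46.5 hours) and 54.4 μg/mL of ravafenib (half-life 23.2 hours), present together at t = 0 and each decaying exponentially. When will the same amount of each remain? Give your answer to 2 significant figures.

33 hours

Set 33.3·(1/2)^(t/46.5) = 54.4·(1/2)^(t/23.2).
Taking log₂: log₂(33.3/54.4) = t·(1/46.5 − 1/23.2).
log₂(0.61213) = -0.70808; 1/46.5 − 1/23.2 = -0.021598.
t = -0.70808 / -0.021598 ≈ 32.785 hours.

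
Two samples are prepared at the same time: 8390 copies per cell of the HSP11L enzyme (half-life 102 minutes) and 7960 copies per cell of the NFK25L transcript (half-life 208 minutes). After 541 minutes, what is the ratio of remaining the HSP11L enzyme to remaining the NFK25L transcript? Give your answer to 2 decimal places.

0.16

HSP11L enzyme: 8390 × (1/2)^(541/102) = 8390 × (1/2)^5.3039 ≈ 212.38 copies per cell.
NFK25L transcript: 7960 × (1/2)^(541/208) = 7960 × (1/2)^2.601 ≈ 1312 copies per cell.
Ratio ≈ 212.38 / 1312 ≈ 0.16187.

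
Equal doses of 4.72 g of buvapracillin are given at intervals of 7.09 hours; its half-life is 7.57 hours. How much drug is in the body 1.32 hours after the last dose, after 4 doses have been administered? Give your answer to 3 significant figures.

8.11 g

The 4 doses were given 22.59, 15.5, 8.41, 1.32 hours ago.
Total = 4.72·(1/2)^(22.59/7.57) + 4.72·(1/2)^(15.5/7.57) + 4.72·(1/2)^(8.41/7.57) + 4.72·(1/2)^(1.32/7.57)
      = 0.59652 + 1.1417 + 2.1853 + 4.1826 ≈ 8.1062 g.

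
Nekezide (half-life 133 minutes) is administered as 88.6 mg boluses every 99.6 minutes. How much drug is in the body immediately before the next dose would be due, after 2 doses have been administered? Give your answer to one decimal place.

84.1 mg

The 2 doses were given 199.2, 99.6 minutes ago.
Total = 88.6·(1/2)^(199.2/133) + 88.6·(1/2)^(99.6/133)
      = 31.374 + 52.723 ≈ 84.097 mg.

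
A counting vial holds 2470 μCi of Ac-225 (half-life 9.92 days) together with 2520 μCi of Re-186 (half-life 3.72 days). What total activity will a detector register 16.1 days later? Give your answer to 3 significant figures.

Ac-225: 2470 × (1/2)^(16.1/9.92) = 2470 × (1/2)^1.623 ≈ 801.92 μCi.
Re-186: 2520 × (1/2)^(16.1/3.72) = 2520 × (1/2)^4.328 ≈ 125.47 μCi.
Total = 801.92 + 125.47 ≈ 927.39 μCi.

927 μCi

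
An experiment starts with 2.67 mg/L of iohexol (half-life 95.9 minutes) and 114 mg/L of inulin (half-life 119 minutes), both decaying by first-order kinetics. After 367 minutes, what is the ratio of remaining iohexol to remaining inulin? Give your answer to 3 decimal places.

0.014

iohexol: 2.67 × (1/2)^(367/95.9) = 2.67 × (1/2)^3.8269 ≈ 0.18815 mg/L.
inulin: 114 × (1/2)^(367/119) = 114 × (1/2)^3.084 ≈ 13.444 mg/L.
Ratio ≈ 0.18815 / 13.444 ≈ 0.013995.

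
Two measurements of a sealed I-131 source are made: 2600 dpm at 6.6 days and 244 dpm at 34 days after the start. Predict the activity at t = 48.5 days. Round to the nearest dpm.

Over Δt = 34 − 6.6 = 27.4 days, the level fell by a factor of 2600/244 ≈ 10.656.
n = log₂(10.656) ≈ 3.4136 half-lives, so t½ = 27.4/3.4136 ≈ 8.0268 days.
From t = 34 to t = 48.5: 244 × (1/2)^((48.5−34)/8.0268) ≈ 69.758 dpm.

70 dpm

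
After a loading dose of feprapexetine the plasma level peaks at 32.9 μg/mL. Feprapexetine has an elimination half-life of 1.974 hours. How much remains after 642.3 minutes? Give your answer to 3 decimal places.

0.767 μg/mL

Convert the elapsed time: 642.3 minutes = 10.705 hours.
Number of half-lives: n = 10.705/1.974 ≈ 5.423.
Remaining = 32.9 × (1/2)^5.423 = 32.9 × 0.023309 ≈ 0.76685 μg/mL.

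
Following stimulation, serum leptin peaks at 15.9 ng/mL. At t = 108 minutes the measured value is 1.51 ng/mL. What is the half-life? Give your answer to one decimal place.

A/A₀ = 1.51/15.9 ≈ 0.094969.
n = log₂(10.53) ≈ 3.3964 half-lives elapsed in 108 minutes.
t½ = 108/3.3964 ≈ 31.798 minutes.

31.8 minutes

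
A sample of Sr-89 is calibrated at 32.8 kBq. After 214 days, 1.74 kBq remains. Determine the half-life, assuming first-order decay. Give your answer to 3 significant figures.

50.5 days

A/A₀ = 1.74/32.8 ≈ 0.053049.
n = log₂(18.851) ≈ 4.2365 half-lives elapsed in 214 days.
t½ = 214/4.2365 ≈ 50.513 days.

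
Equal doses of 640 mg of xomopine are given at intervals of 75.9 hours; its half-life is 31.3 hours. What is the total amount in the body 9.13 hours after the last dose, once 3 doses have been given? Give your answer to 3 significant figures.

638 mg

The 3 doses were given 160.93, 85.03, 9.13 hours ago.
Total = 640·(1/2)^(160.93/31.3) + 640·(1/2)^(85.03/31.3) + 640·(1/2)^(9.13/31.3)
      = 18.131 + 97.364 + 522.84 ≈ 638.34 mg.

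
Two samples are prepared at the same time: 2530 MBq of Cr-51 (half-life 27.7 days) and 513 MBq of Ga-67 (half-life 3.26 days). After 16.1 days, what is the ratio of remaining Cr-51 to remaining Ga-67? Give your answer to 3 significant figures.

101

Cr-51: 2530 × (1/2)^(16.1/27.7) = 2530 × (1/2)^0.58123 ≈ 1691 MBq.
Ga-67: 513 × (1/2)^(16.1/3.26) = 513 × (1/2)^4.9387 ≈ 16.728 MBq.
Ratio ≈ 1691 / 16.728 ≈ 101.09.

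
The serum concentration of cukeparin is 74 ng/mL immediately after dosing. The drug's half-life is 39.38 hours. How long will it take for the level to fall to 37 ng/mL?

39.38 hours

37/74 = 1/2, so 1 half-life has elapsed.
t = 1 × 39.38 = 39.38 hours.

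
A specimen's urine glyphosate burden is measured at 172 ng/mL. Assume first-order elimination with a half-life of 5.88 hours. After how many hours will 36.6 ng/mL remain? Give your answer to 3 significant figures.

Fraction remaining = 36.6/172 ≈ 0.21279.
n = log₂(172/36.6) = ln(4.6995)/ln 2 ≈ 2.2325 half-lives.
t = n × t½ = 2.2325 × 5.88 ≈ 13.127 hours.

13.1 hours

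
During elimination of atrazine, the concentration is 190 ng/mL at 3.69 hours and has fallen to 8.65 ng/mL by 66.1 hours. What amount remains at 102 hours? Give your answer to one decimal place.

Over Δt = 66.1 − 3.69 = 62.41 hours, the level fell by a factor of 190/8.65 ≈ 21.965.
n = log₂(21.965) ≈ 4.4572 half-lives, so t½ = 62.41/4.4572 ≈ 14.002 hours.
From t = 66.1 to t = 102: 8.65 × (1/2)^((102−66.1)/14.002) ≈ 1.4629 ng/mL.

1.5 ng/mL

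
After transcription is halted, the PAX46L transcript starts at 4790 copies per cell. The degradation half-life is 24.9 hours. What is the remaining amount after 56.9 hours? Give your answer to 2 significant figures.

980 copies per cell

Number of half-lives: n = 56.9/24.9 ≈ 2.2851.
Remaining = 4790 × (1/2)^2.2851 = 4790 × 0.20517 ≈ 982.74 copies per cell.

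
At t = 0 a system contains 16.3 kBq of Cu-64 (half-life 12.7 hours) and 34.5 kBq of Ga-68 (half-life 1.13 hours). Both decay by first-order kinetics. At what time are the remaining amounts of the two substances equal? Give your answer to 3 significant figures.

Set 16.3·(1/2)^(t/12.7) = 34.5·(1/2)^(t/1.13).
Taking log₂: log₂(16.3/34.5) = t·(1/12.7 − 1/1.13).
log₂(0.47246) = -1.0817; 1/12.7 − 1/1.13 = -0.80622.
t = -1.0817 / -0.80622 ≈ 1.3417 hours.

1.34 hours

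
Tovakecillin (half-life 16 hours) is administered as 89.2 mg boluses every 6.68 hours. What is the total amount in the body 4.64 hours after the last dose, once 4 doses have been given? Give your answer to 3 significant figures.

The 4 doses were given 24.68, 18, 11.32, 4.64 hours ago.
Total = 89.2·(1/2)^(24.68/16) + 89.2·(1/2)^(18/16) + 89.2·(1/2)^(11.32/16) + 89.2·(1/2)^(4.64/16)
      = 30.621 + 40.898 + 54.624 + 72.957 ≈ 199.1 mg.

199 mg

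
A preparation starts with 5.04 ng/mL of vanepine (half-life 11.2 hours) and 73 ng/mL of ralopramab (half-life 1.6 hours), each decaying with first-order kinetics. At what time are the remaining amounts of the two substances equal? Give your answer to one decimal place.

Set 5.04·(1/2)^(t/11.2) = 73·(1/2)^(t/1.6).
Taking log₂: log₂(5.04/73) = t·(1/11.2 − 1/1.6).
log₂(0.069041) = -3.8564; 1/11.2 − 1/1.6 = -0.53571.
t = -3.8564 / -0.53571 ≈ 7.1986 hours.

7.2 hours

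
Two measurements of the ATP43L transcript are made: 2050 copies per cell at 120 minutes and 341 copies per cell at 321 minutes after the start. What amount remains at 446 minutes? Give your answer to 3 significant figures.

Over Δt = 321 − 120 = 201 minutes, the level fell by a factor of 2050/341 ≈ 6.0117.
n = log₂(6.0117) ≈ 2.5878 half-lives, so t½ = 201/2.5878 ≈ 77.673 minutes.
From t = 321 to t = 446: 341 × (1/2)^((446−321)/77.673) ≈ 111.76 copies per cell.

112 copies per cell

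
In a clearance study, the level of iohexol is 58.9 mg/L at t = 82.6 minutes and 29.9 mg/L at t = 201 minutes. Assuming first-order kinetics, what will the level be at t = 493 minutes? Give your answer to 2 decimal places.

Over Δt = 201 − 82.6 = 118.4 minutes, the level fell by a factor of 58.9/29.9 ≈ 1.9699.
n = log₂(1.9699) ≈ 0.97812 half-lives, so t½ = 118.4/0.97812 ≈ 121.05 minutes.
From t = 201 to t = 493: 29.9 × (1/2)^((493−201)/121.05) ≈ 5.6171 mg/L.

5.62 mg/L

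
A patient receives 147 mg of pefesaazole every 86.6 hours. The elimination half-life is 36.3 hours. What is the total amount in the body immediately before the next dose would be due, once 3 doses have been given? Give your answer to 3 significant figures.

34.5 mg

The 3 doses were given 259.8, 173.2, 86.6 hours ago.
Total = 147·(1/2)^(259.8/36.3) + 147·(1/2)^(173.2/36.3) + 147·(1/2)^(86.6/36.3)
      = 1.03 + 5.3827 + 28.129 ≈ 34.542 mg.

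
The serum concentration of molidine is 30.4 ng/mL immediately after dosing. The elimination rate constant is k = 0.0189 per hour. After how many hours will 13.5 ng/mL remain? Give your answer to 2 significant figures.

t½ = ln 2 / k = 0.69315 / 0.0189 ≈ 36.674 hours.
Fraction remaining = 13.5/30.4 ≈ 0.44408.
n = log₂(30.4/13.5) = ln(2.2519)/ln 2 ≈ 1.1711 half-lives.
t = n × t½ = 1.1711 × 36.674 ≈ 42.95 hours.

43 hours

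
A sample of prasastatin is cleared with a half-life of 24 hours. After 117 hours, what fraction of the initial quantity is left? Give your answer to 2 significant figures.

n = 117/24 ≈ 4.875 half-lives.
Fraction remaining = (1/2)^4.875 ≈ 0.034078.

0.034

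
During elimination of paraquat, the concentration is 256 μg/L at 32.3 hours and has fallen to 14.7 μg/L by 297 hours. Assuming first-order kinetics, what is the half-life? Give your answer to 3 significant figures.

Over Δt = 297 − 32.3 = 264.7 hours, the level fell by a factor of 256/14.7 ≈ 17.415.
n = log₂(17.415) ≈ 4.1223 half-lives, so t½ = 264.7/4.1223 ≈ 64.212 hours.

64.2 hours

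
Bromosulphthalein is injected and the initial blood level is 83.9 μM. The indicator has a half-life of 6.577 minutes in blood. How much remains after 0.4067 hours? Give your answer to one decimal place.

6.4 μM

Convert the elapsed time: 0.4067 hours = 24.402 minutes.
Number of half-lives: n = 24.402/6.577 ≈ 3.7102.
Remaining = 83.9 × (1/2)^3.7102 = 83.9 × 0.076404 ≈ 6.4103 μM.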